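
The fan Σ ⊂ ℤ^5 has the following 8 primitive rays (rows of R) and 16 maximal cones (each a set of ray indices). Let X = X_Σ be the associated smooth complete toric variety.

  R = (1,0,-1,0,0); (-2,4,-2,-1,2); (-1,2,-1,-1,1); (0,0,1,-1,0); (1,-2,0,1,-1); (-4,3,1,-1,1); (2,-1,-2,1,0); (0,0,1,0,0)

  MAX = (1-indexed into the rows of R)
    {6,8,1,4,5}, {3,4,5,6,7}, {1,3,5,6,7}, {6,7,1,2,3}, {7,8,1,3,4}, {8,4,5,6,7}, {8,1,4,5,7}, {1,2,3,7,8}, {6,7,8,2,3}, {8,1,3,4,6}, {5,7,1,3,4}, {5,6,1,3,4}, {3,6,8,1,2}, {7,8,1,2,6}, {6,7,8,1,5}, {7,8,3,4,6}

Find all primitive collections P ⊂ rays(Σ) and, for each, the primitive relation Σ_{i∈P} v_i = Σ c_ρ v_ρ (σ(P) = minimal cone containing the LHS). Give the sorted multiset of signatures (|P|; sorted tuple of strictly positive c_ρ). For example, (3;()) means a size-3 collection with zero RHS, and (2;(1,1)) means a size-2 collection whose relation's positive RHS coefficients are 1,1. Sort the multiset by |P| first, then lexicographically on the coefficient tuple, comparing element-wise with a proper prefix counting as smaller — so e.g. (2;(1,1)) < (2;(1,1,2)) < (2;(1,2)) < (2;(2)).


5 collections generate NE(X_Σ); each relation:

  {2,5}:  v_{2} + v_{5} = v_{1} + v_{6} + v_{7}  ⇒ sig = (2;(1,1,1))
  {2,4}:  v_{2} + v_{4} = 2·v_{3} + v_{8}  ⇒ sig = (2;(1,2))
  {3,5,8}:  v_{3} + v_{5} + v_{8} = 0  ⇒ sig = (3;())
  {1,4,6,7}:  v_{1} + v_{4} + v_{6} + v_{7} = v_{3}  ⇒ sig = (4;(1))
  {1,3,6,7,8}:  v_{1} + v_{3} + v_{6} + v_{7} + v_{8} = v_{2}  ⇒ sig = (5;(1))

Sorted signature multiset PRS(X):
    (2;(1,1,1))
    (2;(1,2))
    (3;())
    (4;(1))
    (5;(1))


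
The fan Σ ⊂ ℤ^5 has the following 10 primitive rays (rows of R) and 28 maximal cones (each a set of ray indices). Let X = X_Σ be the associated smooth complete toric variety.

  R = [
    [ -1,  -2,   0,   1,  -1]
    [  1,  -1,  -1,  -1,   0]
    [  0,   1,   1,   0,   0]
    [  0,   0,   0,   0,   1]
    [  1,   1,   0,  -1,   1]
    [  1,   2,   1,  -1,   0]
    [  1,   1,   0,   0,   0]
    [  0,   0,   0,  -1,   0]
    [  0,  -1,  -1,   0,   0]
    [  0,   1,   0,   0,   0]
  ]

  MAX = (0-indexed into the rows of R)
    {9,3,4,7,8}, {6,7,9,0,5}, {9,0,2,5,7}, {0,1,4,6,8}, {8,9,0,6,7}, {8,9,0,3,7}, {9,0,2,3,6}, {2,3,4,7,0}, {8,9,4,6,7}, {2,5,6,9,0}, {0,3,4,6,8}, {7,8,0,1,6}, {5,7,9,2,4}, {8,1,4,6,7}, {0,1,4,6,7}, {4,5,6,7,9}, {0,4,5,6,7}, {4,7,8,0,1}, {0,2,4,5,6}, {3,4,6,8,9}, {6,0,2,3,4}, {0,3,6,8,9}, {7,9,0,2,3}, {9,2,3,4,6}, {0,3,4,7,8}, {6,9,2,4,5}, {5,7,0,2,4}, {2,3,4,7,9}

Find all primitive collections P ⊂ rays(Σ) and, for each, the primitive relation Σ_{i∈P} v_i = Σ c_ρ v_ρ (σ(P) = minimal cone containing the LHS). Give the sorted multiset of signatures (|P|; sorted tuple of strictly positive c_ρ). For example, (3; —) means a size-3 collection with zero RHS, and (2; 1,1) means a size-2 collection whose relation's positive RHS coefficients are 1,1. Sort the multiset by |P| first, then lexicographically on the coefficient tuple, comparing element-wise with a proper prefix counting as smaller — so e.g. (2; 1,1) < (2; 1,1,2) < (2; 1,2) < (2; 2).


The 11 primitive collections of Σ (r=10, n=5):

  {2,8}:  v_{2} + v_{8} = 0  →  sig = (2; —)
  {3,5}:  v_{3} + v_{5} = v_{2} + v_{4}  →  sig = (2; 1,1)
  {5,8}:  v_{5} + v_{8} = v_{6} + v_{7}  →  sig = (2; 1,1)
  {1,9}:  v_{1} + v_{9} = v_{6} + v_{7} + v_{8}  →  sig = (2; 1,1,1)
  {1,2}:  v_{1} + v_{2} = v_{0} + v_{4} + v_{6} + v_{7}  →  sig = (2; 1,1,1,1)
  {1,3}:  v_{1} + v_{3} = v_{0} + 2·v_{4} + v_{8}  →  sig = (2; 1,1,2)
  {1,5}:  v_{1} + v_{5} = v_{0} + v_{4} + 2·v_{6} + 2·v_{7}  →  sig = (2; 1,1,2,2)
  {0,4,9}:  v_{0} + v_{4} + v_{9} = 0  →  sig = (3; —)
  {2,6,7}:  v_{2} + v_{6} + v_{7} = v_{5}  →  sig = (3; 1)
  {3,6,7}:  v_{3} + v_{6} + v_{7} = v_{4}  →  sig = (3; 1)
  {0,4,6,7,8}:  v_{0} + v_{4} + v_{6} + v_{7} + v_{8} = v_{1}  →  sig = (5; 1)

Hence PRS(X_Σ) =
    (2; —)
    (2; 1,1)
    (2; 1,1)
    (2; 1,1,1)
    (2; 1,1,1,1)
    (2; 1,1,2)
    (2; 1,1,2,2)
    (3; —)
    (3; 1)
    (3; 1)
    (5; 1)


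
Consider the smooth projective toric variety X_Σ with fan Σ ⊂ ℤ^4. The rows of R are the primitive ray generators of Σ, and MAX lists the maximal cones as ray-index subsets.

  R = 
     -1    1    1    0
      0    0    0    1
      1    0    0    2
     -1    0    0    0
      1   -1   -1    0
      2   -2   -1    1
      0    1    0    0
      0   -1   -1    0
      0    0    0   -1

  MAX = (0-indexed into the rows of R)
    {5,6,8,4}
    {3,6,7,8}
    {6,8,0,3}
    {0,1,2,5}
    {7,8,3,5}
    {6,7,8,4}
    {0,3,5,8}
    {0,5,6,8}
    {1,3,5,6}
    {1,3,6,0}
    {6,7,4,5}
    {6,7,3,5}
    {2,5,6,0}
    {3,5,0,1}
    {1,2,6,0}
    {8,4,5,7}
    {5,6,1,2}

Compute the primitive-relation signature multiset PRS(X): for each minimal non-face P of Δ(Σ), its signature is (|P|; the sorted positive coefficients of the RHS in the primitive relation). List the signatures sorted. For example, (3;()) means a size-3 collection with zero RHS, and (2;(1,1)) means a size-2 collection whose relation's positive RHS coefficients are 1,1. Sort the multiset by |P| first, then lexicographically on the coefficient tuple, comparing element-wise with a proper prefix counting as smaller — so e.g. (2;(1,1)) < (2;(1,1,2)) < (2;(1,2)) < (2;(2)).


14 collections generate NE(X_Σ); each relation:

  P={0,4}:  v_{0} + v_{4} = 0  →  sig = (2;())
  P={1,8}:  v_{1} + v_{8} = 0  →  sig = (2;())
  P={0,7}:  v_{0} + v_{7} = v_{3}  →  sig = (2;(1))
  P={3,4}:  v_{3} + v_{4} = v_{7}  →  sig = (2;(1))
  P={1,4}:  v_{1} + v_{4} = v_{3} + v_{5} + v_{6}  →  sig = (2;(1,1,1))
  P={2,4}:  v_{2} + v_{4} = v_{1} + v_{5} + v_{6}  →  sig = (2;(1,1,1))
  P={2,8}:  v_{2} + v_{8} = v_{0} + v_{5} + v_{6}  →  sig = (2;(1,1,1))
  P={2,7}:  v_{2} + v_{7} = v_{1} + v_{3} + v_{5} + v_{6}  →  sig = (2;(1,1,1,1))
  P={1,7}:  v_{1} + v_{7} = 2·v_{3} + v_{5} + v_{6}  →  sig = (2;(1,1,2))
  P={2,3}:  v_{2} + v_{3} = 2·v_{1}  →  sig = (2;(2))
  P={0,1,5,6}:  v_{0} + v_{1} + v_{5} + v_{6} = v_{2}  →  sig = (4;(1))
  P={0,3,5,6}:  v_{0} + v_{3} + v_{5} + v_{6} = v_{1}  →  sig = (4;(1))
  P={3,5,6,8}:  v_{3} + v_{5} + v_{6} + v_{8} = v_{4}  →  sig = (4;(1))
  P={5,6,7,8}:  v_{5} + v_{6} + v_{7} + v_{8} = 2·v_{4}  →  sig = (4;(2))

so the primitive-relation signature multiset is
[(2;()), (2;()), (2;(1)), (2;(1)), (2;(1,1,1)), (2;(1,1,1)), (2;(1,1,1)), (2;(1,1,1,1)), (2;(1,1,2)), (2;(2)), (4;(1)), (4;(1)), (4;(1)), (4;(2))]


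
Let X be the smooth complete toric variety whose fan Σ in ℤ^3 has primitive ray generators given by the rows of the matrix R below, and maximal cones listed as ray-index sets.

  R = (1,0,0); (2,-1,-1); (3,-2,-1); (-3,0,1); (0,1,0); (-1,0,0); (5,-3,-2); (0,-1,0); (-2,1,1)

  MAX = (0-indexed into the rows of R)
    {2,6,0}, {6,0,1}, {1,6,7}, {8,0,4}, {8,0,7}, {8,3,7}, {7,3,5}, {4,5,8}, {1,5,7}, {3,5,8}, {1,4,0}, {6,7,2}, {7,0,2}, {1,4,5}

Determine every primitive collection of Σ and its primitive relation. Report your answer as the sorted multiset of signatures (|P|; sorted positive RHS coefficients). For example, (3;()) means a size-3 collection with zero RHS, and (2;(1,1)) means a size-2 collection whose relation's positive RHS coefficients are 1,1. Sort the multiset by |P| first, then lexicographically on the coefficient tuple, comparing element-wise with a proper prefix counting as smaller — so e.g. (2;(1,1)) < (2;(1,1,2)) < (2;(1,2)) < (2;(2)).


18 collections generate NE(X_Σ); each relation:

  • {0,5}:  v_{0} + v_{5} = 0 ; sig = (2;())
  • {1,8}:  v_{1} + v_{8} = 0 ; sig = (2;())
  • {4,7}:  v_{4} + v_{7} = 0 ; sig = (2;())
  • {1,2}:  v_{1} + v_{2} = v_{6} ; sig = (2;(1))
  • {6,8}:  v_{6} + v_{8} = v_{2} ; sig = (2;(1))
  • {0,3}:  v_{0} + v_{3} = v_{7} + v_{8} ; sig = (2;(1,1))
  • {1,3}:  v_{1} + v_{3} = v_{5} + v_{7} ; sig = (2;(1,1))
  • {2,4}:  v_{2} + v_{4} = v_{0} + v_{1} ; sig = (2;(1,1))
  • {2,5}:  v_{2} + v_{5} = v_{1} + v_{7} ; sig = (2;(1,1))
  • {2,8}:  v_{2} + v_{8} = v_{0} + v_{7} ; sig = (2;(1,1))
  • {3,4}:  v_{3} + v_{4} = v_{5} + v_{8} ; sig = (2;(1,1))
  • {3,6}:  v_{3} + v_{6} = v_{1} + 2·v_{7} ; sig = (2;(1,2))
  • {4,6}:  v_{4} + v_{6} = v_{0} + 2·v_{1} ; sig = (2;(1,2))
  • {5,6}:  v_{5} + v_{6} = 2·v_{1} + v_{7} ; sig = (2;(1,2))
  • {2,3}:  v_{2} + v_{3} = 2·v_{7} ; sig = (2;(2))
  • {0,1,7}:  v_{0} + v_{1} + v_{7} = v_{2} ; sig = (3;(1))
  • {5,7,8}:  v_{5} + v_{7} + v_{8} = v_{3} ; sig = (3;(1))
  • {0,6,7}:  v_{0} + v_{6} + v_{7} = 2·v_{2} ; sig = (3;(2))

Sorted signature multiset PRS(X):
{ (2;()) ×3,  (2;(1)) ×2,  (2;(1,1)) ×6,  (2;(1,2)) ×3,  (2;(2)),  (3;(1)) ×2,  (3;(2)) }


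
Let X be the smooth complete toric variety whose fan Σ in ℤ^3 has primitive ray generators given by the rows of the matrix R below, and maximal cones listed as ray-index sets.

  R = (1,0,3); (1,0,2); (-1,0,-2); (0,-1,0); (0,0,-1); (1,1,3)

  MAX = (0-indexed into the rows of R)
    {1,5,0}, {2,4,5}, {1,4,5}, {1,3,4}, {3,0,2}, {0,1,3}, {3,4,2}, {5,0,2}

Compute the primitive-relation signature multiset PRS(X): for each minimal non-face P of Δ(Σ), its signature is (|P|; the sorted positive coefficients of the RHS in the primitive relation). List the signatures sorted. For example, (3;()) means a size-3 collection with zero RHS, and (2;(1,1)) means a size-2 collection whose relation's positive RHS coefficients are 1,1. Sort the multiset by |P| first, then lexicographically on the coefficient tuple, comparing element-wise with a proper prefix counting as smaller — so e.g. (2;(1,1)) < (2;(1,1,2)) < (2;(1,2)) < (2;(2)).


3 minimal non-faces of Δ(Σ) (on 6 rays):

  P = {1,2}:  v_{1} + v_{2} = 0 ; sig = (2;())
  P = {0,4}:  v_{0} + v_{4} = v_{1} ; sig = (2;(1))
  P = {3,5}:  v_{3} + v_{5} = v_{0} ; sig = (2;(1))

Sorted signature multiset PRS(X):
[(2;()), (2;(1)), (2;(1))]


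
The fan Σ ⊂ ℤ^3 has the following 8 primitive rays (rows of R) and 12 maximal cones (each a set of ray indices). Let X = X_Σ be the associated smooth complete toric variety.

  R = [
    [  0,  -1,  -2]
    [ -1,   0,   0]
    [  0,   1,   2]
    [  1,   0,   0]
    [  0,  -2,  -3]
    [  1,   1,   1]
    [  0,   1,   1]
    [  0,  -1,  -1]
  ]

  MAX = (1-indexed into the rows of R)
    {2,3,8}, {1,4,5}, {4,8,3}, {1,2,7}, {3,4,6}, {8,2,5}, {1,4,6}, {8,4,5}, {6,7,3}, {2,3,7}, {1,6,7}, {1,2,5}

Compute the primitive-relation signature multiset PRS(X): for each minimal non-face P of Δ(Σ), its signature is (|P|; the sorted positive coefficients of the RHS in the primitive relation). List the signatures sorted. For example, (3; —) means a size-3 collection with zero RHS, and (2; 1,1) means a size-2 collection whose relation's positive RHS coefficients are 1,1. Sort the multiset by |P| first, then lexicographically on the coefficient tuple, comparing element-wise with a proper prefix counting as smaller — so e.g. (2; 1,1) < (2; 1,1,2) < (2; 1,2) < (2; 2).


|primitive collections| = 10. Relations:

  P = {1,3}:  v_{1} + v_{3} = 0  so sig = (2; —)
  P = {2,4}:  v_{2} + v_{4} = 0  so sig = (2; —)
  P = {7,8}:  v_{7} + v_{8} = 0  so sig = (2; —)
  P = {1,8}:  v_{1} + v_{8} = v_{5}  so sig = (2; 1)
  P = {2,6}:  v_{2} + v_{6} = v_{7}  so sig = (2; 1)
  P = {3,5}:  v_{3} + v_{5} = v_{8}  so sig = (2; 1)
  P = {4,7}:  v_{4} + v_{7} = v_{6}  so sig = (2; 1)
  P = {5,7}:  v_{5} + v_{7} = v_{1}  so sig = (2; 1)
  P = {6,8}:  v_{6} + v_{8} = v_{4}  so sig = (2; 1)
  P = {5,6}:  v_{5} + v_{6} = v_{1} + v_{4}  so sig = (2; 1,1)

Hence PRS(X_Σ) =
    (2; —)
    (2; —)
    (2; —)
    (2; 1)
    (2; 1)
    (2; 1)
    (2; 1)
    (2; 1)
    (2; 1)
    (2; 1,1)


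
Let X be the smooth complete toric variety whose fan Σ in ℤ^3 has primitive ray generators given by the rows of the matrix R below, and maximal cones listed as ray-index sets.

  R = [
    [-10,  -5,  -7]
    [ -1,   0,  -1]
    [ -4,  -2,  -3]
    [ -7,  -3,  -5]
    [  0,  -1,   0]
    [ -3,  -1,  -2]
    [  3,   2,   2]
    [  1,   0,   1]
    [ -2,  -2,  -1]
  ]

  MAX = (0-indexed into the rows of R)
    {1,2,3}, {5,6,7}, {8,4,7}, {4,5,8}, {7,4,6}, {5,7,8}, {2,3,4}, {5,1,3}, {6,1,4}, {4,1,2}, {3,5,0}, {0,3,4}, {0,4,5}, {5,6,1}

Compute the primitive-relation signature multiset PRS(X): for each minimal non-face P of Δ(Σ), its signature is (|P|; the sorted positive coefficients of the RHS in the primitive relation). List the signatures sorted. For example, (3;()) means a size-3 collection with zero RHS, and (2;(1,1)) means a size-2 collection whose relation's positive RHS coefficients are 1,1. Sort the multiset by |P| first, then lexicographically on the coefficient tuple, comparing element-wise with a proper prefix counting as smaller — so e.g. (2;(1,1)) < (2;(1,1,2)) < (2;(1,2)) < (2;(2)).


Primitive collections (20):

  P = {1,7}:  v_{1} + v_{7} = 0  →  sig = (2;())
  P = {0,6}:  v_{0} + v_{6} = v_{3}  →  sig = (2;(1))
  P = {2,5}:  v_{2} + v_{5} = v_{3}  →  sig = (2;(1))
  P = {2,6}:  v_{2} + v_{6} = v_{1}  →  sig = (2;(1))
  P = {6,8}:  v_{6} + v_{8} = v_{7}  →  sig = (2;(1))
  P = {0,1}:  v_{0} + v_{1} = v_{2} + v_{3}  →  sig = (2;(1,1))
  P = {1,8}:  v_{1} + v_{8} = v_{4} + v_{5}  →  sig = (2;(1,1))
  P = {2,7}:  v_{2} + v_{7} = v_{4} + v_{5}  →  sig = (2;(1,1))
  P = {3,6}:  v_{3} + v_{6} = v_{1} + v_{5}  →  sig = (2;(1,1))
  P = {0,2}:  v_{0} + v_{2} = 2·v_{3} + v_{4}  →  sig = (2;(1,2))
  P = {3,7}:  v_{3} + v_{7} = v_{4} + 2·v_{5}  →  sig = (2;(1,2))
  P = {2,8}:  v_{2} + v_{8} = 2·v_{4} + 2·v_{5}  →  sig = (2;(2,2))
  P = {0,7}:  v_{0} + v_{7} = 2·v_{4} + 3·v_{5}  →  sig = (2;(2,3))
  P = {3,8}:  v_{3} + v_{8} = 2·v_{4} + 3·v_{5}  →  sig = (2;(2,3))
  P = {0,8}:  v_{0} + v_{8} = 3·v_{4} + 4·v_{5}  →  sig = (2;(3,4))
  P = {4,5,6}:  v_{4} + v_{5} + v_{6} = 0  →  sig = (3;())
  P = {1,4,5}:  v_{1} + v_{4} + v_{5} = v_{2}  →  sig = (3;(1))
  P = {3,4,5}:  v_{3} + v_{4} + v_{5} = v_{0}  →  sig = (3;(1))
  P = {4,5,7}:  v_{4} + v_{5} + v_{7} = v_{8}  →  sig = (3;(1))
  P = {1,3,4}:  v_{1} + v_{3} + v_{4} = 2·v_{2}  →  sig = (3;(2))

so the primitive-relation signature multiset is
    (2;())
    (2;(1))
    (2;(1))
    (2;(1))
    (2;(1))
    (2;(1,1))
    (2;(1,1))
    (2;(1,1))
    (2;(1,1))
    (2;(1,2))
    (2;(1,2))
    (2;(2,2))
    (2;(2,3))
    (2;(2,3))
    (2;(3,4))
    (3;())
    (3;(1))
    (3;(1))
    (3;(1))
    (3;(2))


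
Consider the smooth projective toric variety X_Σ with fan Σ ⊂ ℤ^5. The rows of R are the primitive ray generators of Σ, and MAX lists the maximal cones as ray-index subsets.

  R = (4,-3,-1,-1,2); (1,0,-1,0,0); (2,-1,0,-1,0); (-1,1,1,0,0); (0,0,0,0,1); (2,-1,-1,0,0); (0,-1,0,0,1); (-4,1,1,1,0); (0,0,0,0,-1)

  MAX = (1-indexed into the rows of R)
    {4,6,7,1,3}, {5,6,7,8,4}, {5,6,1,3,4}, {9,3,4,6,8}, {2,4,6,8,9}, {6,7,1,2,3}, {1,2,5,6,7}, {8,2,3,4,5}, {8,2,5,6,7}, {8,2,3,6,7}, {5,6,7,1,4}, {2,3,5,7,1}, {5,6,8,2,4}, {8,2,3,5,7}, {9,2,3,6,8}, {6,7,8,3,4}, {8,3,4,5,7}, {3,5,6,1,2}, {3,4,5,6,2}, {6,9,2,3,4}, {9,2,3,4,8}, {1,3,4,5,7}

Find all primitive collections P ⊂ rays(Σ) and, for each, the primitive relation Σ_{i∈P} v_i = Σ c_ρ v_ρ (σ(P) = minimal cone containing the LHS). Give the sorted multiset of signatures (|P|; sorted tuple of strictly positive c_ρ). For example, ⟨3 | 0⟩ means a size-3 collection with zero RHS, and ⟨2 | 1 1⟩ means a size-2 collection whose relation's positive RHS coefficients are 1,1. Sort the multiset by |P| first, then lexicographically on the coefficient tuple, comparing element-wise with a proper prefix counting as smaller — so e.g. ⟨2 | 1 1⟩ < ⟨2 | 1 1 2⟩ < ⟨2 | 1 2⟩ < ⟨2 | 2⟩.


Primitive collections (9):

  {5,9}:  v_{5} + v_{9} = 0  so sig = ⟨2 | 0⟩
  {1,9}:  v_{1} + v_{9} = v_{3} + v_{6} + v_{7}  so sig = ⟨2 | 1 1 1⟩
  {7,9}:  v_{7} + v_{9} = v_{3} + v_{6} + v_{8}  so sig = ⟨2 | 1 1 1⟩
  {1,8}:  v_{1} + v_{8} = 2·v_{7}  so sig = ⟨2 | 2⟩
  {2,4,7}:  v_{2} + v_{4} + v_{7} = v_{5}  so sig = ⟨3 | 1⟩
  {1,2,4}:  v_{1} + v_{2} + v_{4} = v_{3} + 2·v_{5} + v_{6}  so sig = ⟨3 | 1 1 2⟩
  {3,5,6,7}:  v_{3} + v_{5} + v_{6} + v_{7} = v_{1}  so sig = ⟨4 | 1⟩
  {3,5,6,8}:  v_{3} + v_{5} + v_{6} + v_{8} = v_{7}  so sig = ⟨4 | 1⟩
  {2,3,4,6,8}:  v_{2} + v_{3} + v_{4} + v_{6} + v_{8} = 0  so sig = ⟨5 | 0⟩

Signatures (|P|; sorted positive RHS coefficients), sorted:
    |P|=2: 4 collections, coeffs (), (1,1,1), (1,1,1), (2)
    |P|=3: 2 collections, coeffs (1), (1,1,2)
    |P|=4: 2 collections, coeffs (1), (1)
    |P|=5: 1 collection, coeffs ()


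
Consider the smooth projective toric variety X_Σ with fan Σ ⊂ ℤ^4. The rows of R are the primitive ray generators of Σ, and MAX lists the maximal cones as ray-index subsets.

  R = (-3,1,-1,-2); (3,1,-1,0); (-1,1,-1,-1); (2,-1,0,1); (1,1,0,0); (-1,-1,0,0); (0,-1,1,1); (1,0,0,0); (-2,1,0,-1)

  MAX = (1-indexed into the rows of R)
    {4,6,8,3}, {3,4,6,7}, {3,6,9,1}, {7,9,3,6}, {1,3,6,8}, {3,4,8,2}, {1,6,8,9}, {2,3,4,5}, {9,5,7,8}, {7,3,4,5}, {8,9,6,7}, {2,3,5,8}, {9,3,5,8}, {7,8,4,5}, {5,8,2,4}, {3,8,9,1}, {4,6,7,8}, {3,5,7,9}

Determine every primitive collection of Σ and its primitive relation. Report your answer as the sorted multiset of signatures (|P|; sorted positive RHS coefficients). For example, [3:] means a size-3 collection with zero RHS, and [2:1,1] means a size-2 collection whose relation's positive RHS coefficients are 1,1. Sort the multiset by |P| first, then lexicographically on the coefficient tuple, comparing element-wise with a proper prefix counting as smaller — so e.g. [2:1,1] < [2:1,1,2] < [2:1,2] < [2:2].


Primitive collections (12):

  • {4,9}:  v_{4} + v_{9} = 0  ⇒ sig = [2:]
  • {5,6}:  v_{5} + v_{6} = 0  ⇒ sig = [2:]
  • {1,7}:  v_{1} + v_{7} = v_{6} + v_{9}  ⇒ sig = [2:1,1]
  • {2,7}:  v_{2} + v_{7} = v_{4} + v_{5}  ⇒ sig = [2:1,1]
  • {1,4}:  v_{1} + v_{4} = v_{3} + v_{6} + v_{8}  ⇒ sig = [2:1,1,1]
  • {1,5}:  v_{1} + v_{5} = v_{3} + v_{8} + v_{9}  ⇒ sig = [2:1,1,1]
  • {2,6}:  v_{2} + v_{6} = v_{3} + v_{4} + v_{8}  ⇒ sig = [2:1,1,1]
  • {2,9}:  v_{2} + v_{9} = v_{3} + v_{5} + v_{8}  ⇒ sig = [2:1,1,1]
  • {1,2}:  v_{1} + v_{2} = 2·v_{3} + 2·v_{8}  ⇒ sig = [2:2,2]
  • {3,7,8}:  v_{3} + v_{7} + v_{8} = 0  ⇒ sig = [3:]
  • {3,4,5,8}:  v_{3} + v_{4} + v_{5} + v_{8} = v_{2}  ⇒ sig = [4:1]
  • {3,6,8,9}:  v_{3} + v_{6} + v_{8} + v_{9} = v_{1}  ⇒ sig = [4:1]

Signatures (|P|; sorted positive RHS coefficients), sorted:
[[2:], [2:], [2:1,1], [2:1,1], [2:1,1,1], [2:1,1,1], [2:1,1,1], [2:1,1,1], [2:2,2], [3:], [4:1], [4:1]]


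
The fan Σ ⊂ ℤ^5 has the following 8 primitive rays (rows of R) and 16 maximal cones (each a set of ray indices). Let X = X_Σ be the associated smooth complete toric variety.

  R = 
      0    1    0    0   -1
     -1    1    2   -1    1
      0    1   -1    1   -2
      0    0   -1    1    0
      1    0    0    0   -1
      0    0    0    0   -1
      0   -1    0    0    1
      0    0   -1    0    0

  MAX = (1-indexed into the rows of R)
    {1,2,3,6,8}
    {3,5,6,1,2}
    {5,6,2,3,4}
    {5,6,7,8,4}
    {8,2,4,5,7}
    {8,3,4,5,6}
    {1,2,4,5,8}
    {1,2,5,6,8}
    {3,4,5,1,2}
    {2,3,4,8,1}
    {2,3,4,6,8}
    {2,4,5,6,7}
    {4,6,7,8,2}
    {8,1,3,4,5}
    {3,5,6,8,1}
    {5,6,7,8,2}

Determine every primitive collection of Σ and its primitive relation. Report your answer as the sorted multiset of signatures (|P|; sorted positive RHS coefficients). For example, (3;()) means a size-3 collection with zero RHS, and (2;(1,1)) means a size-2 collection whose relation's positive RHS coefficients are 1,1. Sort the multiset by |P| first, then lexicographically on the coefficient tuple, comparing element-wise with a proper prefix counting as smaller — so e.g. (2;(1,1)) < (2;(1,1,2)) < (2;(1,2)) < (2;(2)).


|primitive collections| = 5. Relations:

  • {1,7}:  v_{1} + v_{7} = 0  →  sig = (2;())
  • {3,7}:  v_{3} + v_{7} = v_{4} + v_{6}  →  sig = (2;(1,1))
  • {1,4,6}:  v_{1} + v_{4} + v_{6} = v_{3}  →  sig = (3;(1))
  • {2,3,5,8}:  v_{2} + v_{3} + v_{5} + v_{8} = 2·v_{1}  →  sig = (4;(2))
  • {2,4,5,6,8}:  v_{2} + v_{4} + v_{5} + v_{6} + v_{8} = v_{1}  →  sig = (5;(1))

Hence PRS(X_Σ) =
{ (2;()),  (2;(1,1)),  (3;(1)),  (4;(2)),  (5;(1)) }


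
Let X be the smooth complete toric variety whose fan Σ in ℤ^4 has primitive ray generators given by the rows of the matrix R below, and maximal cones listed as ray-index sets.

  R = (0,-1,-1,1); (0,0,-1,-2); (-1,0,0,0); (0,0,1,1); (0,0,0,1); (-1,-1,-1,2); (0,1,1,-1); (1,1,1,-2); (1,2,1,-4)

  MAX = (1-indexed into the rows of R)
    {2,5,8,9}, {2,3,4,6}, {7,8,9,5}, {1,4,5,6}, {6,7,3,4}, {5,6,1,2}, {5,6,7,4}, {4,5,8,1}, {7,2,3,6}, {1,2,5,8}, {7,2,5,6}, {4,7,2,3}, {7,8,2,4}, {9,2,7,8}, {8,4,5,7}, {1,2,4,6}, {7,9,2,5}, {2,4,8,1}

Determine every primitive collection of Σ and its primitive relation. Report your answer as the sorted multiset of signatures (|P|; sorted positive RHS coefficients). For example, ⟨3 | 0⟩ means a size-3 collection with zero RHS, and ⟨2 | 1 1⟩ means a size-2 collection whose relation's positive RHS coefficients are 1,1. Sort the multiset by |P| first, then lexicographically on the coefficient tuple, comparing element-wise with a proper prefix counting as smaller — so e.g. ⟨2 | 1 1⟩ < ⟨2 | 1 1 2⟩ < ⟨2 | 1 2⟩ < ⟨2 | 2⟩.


12 collections generate NE(X_Σ); each relation:

  P={1,7}:  v_{1} + v_{7} = 0  ⟹  sig = ⟨2 | 0⟩
  P={6,8}:  v_{6} + v_{8} = 0  ⟹  sig = ⟨2 | 0⟩
  P={3,5}:  v_{3} + v_{5} = v_{6} + v_{7}  ⟹  sig = ⟨2 | 1 1⟩
  P={4,9}:  v_{4} + v_{9} = v_{7} + v_{8}  ⟹  sig = ⟨2 | 1 1⟩
  P={1,3}:  v_{1} + v_{3} = v_{2} + v_{4} + v_{6}  ⟹  sig = ⟨2 | 1 1 1⟩
  P={1,9}:  v_{1} + v_{9} = v_{2} + v_{5} + v_{8}  ⟹  sig = ⟨2 | 1 1 1⟩
  P={3,8}:  v_{3} + v_{8} = v_{2} + v_{4} + v_{7}  ⟹  sig = ⟨2 | 1 1 1⟩
  P={6,9}:  v_{6} + v_{9} = v_{2} + v_{5} + v_{7}  ⟹  sig = ⟨2 | 1 1 1⟩
  P={3,9}:  v_{3} + v_{9} = v_{2} + 2·v_{7}  ⟹  sig = ⟨2 | 1 2⟩
  P={2,4,5}:  v_{2} + v_{4} + v_{5} = 0  ⟹  sig = ⟨3 | 0⟩
  P={2,4,6,7}:  v_{2} + v_{4} + v_{6} + v_{7} = v_{3}  ⟹  sig = ⟨4 | 1⟩
  P={2,5,7,8}:  v_{2} + v_{5} + v_{7} + v_{8} = v_{9}  ⟹  sig = ⟨4 | 1⟩

Sorted signature multiset PRS(X):
[⟨2 | 0⟩, ⟨2 | 0⟩, ⟨2 | 1 1⟩, ⟨2 | 1 1⟩, ⟨2 | 1 1 1⟩, ⟨2 | 1 1 1⟩, ⟨2 | 1 1 1⟩, ⟨2 | 1 1 1⟩, ⟨2 | 1 2⟩, ⟨3 | 0⟩, ⟨4 | 1⟩, ⟨4 | 1⟩]


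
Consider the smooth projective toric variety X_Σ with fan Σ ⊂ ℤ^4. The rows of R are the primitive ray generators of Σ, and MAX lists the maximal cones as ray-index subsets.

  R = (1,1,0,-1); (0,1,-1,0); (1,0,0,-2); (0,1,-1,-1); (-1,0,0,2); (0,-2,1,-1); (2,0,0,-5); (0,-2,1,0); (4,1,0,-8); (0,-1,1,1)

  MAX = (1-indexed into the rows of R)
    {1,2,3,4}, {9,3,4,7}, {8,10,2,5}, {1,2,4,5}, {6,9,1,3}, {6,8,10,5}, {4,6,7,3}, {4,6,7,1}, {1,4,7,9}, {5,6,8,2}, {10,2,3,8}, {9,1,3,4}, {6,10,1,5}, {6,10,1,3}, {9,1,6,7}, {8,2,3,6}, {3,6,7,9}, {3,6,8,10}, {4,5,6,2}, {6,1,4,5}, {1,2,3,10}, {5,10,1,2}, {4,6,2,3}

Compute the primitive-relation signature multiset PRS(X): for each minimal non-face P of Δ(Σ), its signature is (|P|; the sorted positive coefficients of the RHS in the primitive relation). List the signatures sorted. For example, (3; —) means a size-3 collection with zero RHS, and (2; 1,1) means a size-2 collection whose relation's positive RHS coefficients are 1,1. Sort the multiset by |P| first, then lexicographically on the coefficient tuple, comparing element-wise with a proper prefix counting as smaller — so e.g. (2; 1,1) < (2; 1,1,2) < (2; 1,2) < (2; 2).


|primitive collections| = 17. Relations:

  • {3,5}:  v_{3} + v_{5} = 0  so sig = (2; —)
  • {4,10}:  v_{4} + v_{10} = 0  so sig = (2; —)
  • {1,8}:  v_{1} + v_{8} = v_{3} + v_{10}  so sig = (2; 1,1)
  • {4,8}:  v_{4} + v_{8} = v_{2} + v_{6}  so sig = (2; 1,1)
  • {5,9}:  v_{5} + v_{9} = v_{1} + v_{7}  so sig = (2; 1,1)
  • {5,7}:  v_{5} + v_{7} = v_{1} + v_{4} + v_{6}  so sig = (2; 1,1,1)
  • {7,10}:  v_{7} + v_{10} = v_{1} + v_{3} + v_{6}  so sig = (2; 1,1,1)
  • {2,9}:  v_{2} + v_{9} = v_{1} + 3·v_{3} + v_{4}  so sig = (2; 1,1,3)
  • {8,9}:  v_{8} + v_{9} = v_{1} + 3·v_{3} + v_{6}  so sig = (2; 1,1,3)
  • {2,7}:  v_{2} + v_{7} = 2·v_{3} + v_{4}  so sig = (2; 1,2)
  • {7,8}:  v_{7} + v_{8} = 2·v_{3} + v_{6}  so sig = (2; 1,2)
  • {9,10}:  v_{9} + v_{10} = 2·v_{1} + 2·v_{3} + v_{6}  so sig = (2; 1,2,2)
  • {1,2,6}:  v_{1} + v_{2} + v_{6} = v_{3}  so sig = (3; 1)
  • {1,3,7}:  v_{1} + v_{3} + v_{7} = v_{9}  so sig = (3; 1)
  • {2,6,10}:  v_{2} + v_{6} + v_{10} = v_{8}  so sig = (3; 1)
  • {4,6,9}:  v_{4} + v_{6} + v_{9} = 2·v_{7}  so sig = (3; 2)
  • {1,3,4,6}:  v_{1} + v_{3} + v_{4} + v_{6} = v_{7}  so sig = (4; 1)

Sorted signature multiset PRS(X):
    |P|=2: 12 collections, coeffs (), (), (1,1), (1,1), (1,1), (1,1,1), (1,1,1), (1,1,3), (1,1,3), (1,2), (1,2), (1,2,2)
    |P|=3: 4 collections, coeffs (1), (1), (1), (2)
    |P|=4: 1 collection, coeffs (1)


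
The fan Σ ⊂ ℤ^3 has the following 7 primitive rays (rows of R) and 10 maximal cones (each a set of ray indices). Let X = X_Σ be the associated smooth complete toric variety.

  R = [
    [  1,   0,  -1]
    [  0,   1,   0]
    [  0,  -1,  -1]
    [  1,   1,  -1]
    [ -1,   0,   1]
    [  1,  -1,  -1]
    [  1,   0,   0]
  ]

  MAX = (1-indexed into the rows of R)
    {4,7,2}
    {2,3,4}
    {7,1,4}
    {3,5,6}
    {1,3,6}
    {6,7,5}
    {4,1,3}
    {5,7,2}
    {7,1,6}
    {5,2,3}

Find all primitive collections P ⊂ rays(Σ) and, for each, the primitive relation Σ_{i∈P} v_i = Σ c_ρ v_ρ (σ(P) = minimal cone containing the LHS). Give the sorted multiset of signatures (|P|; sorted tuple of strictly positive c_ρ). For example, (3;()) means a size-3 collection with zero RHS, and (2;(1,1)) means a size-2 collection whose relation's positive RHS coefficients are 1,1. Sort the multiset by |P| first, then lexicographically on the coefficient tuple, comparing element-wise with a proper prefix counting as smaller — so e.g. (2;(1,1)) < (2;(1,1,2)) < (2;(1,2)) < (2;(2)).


6 collections generate NE(X_Σ); each relation:

  {1,5}:  v_{1} + v_{5} = 0 — sig = (2;())
  {1,2}:  v_{1} + v_{2} = v_{4} — sig = (2;(1))
  {2,6}:  v_{2} + v_{6} = v_{1} — sig = (2;(1))
  {3,7}:  v_{3} + v_{7} = v_{6} — sig = (2;(1))
  {4,5}:  v_{4} + v_{5} = v_{2} — sig = (2;(1))
  {4,6}:  v_{4} + v_{6} = 2·v_{1} — sig = (2;(2))

Hence PRS(X_Σ) =
    |P|=2: 6 collections, coeffs (), (1), (1), (1), (1), (2)


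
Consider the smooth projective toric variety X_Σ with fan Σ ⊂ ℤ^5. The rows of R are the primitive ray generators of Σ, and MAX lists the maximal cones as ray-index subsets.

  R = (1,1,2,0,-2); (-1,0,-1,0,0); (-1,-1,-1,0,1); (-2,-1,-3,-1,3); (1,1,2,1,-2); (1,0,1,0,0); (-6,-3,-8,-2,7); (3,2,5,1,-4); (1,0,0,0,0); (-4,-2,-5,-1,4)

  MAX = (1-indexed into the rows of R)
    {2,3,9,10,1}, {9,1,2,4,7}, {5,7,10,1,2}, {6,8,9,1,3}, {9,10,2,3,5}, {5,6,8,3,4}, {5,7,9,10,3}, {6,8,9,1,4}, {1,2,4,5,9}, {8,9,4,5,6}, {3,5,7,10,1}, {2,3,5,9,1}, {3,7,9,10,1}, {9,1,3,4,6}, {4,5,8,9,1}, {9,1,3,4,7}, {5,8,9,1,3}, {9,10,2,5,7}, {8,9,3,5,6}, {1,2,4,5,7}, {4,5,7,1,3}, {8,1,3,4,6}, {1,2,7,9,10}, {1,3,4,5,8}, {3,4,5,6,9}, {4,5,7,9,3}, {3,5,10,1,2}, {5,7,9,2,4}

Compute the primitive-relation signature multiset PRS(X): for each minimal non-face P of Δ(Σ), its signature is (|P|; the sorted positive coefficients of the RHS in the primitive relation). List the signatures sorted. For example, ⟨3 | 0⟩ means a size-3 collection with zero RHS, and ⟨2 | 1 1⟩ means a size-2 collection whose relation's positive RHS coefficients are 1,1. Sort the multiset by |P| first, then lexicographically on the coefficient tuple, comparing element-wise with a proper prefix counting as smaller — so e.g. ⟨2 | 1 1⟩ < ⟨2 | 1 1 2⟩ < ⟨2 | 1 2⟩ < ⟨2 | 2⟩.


Σ has 14 primitive collections:

  P={2,6}:  v_{2} + v_{6} = 0  so sig = ⟨2 | 0⟩
  P={4,10}:  v_{4} + v_{10} = v_{7}  so sig = ⟨2 | 1⟩
  P={2,8}:  v_{2} + v_{8} = v_{1} + v_{5}  so sig = ⟨2 | 1 1⟩
  P={6,10}:  v_{6} + v_{10} = v_{3} + v_{4}  so sig = ⟨2 | 1 1⟩
  P={8,10}:  v_{8} + v_{10} = v_{1} + v_{3} + v_{4} + v_{5}  so sig = ⟨2 | 1 1 1 1⟩
  P={7,8}:  v_{7} + v_{8} = v_{1} + v_{3} + 2·v_{4} + v_{5}  so sig = ⟨2 | 1 1 1 2⟩
  P={6,7}:  v_{6} + v_{7} = v_{3} + 2·v_{4}  so sig = ⟨2 | 1 2⟩
  P={1,5,6}:  v_{1} + v_{5} + v_{6} = v_{8}  so sig = ⟨3 | 1⟩
  P={2,3,4}:  v_{2} + v_{3} + v_{4} = v_{10}  so sig = ⟨3 | 1⟩
  P={2,3,7}:  v_{2} + v_{3} + v_{7} = 2·v_{10}  so sig = ⟨3 | 2⟩
  P={1,5,9,10}:  v_{1} + v_{5} + v_{9} + v_{10} = v_{2}  so sig = ⟨4 | 1⟩
  P={3,4,8,9}:  v_{3} + v_{4} + v_{8} + v_{9} = v_{6}  so sig = ⟨4 | 1⟩
  P={1,5,7,9}:  v_{1} + v_{5} + v_{7} + v_{9} = v_{2} + v_{4}  so sig = ⟨4 | 1 1⟩
  P={1,3,4,5,9}:  v_{1} + v_{3} + v_{4} + v_{5} + v_{9} = 0  so sig = ⟨5 | 0⟩

so the primitive-relation signature multiset is
    |P|=2: 7 collections, coeffs (), (1), (1,1), (1,1), (1,1,1,1), (1,1,1,2), (1,2)
    |P|=3: 3 collections, coeffs (1), (1), (2)
    |P|=4: 3 collections, coeffs (1), (1), (1,1)
    |P|=5: 1 collection, coeffs ()


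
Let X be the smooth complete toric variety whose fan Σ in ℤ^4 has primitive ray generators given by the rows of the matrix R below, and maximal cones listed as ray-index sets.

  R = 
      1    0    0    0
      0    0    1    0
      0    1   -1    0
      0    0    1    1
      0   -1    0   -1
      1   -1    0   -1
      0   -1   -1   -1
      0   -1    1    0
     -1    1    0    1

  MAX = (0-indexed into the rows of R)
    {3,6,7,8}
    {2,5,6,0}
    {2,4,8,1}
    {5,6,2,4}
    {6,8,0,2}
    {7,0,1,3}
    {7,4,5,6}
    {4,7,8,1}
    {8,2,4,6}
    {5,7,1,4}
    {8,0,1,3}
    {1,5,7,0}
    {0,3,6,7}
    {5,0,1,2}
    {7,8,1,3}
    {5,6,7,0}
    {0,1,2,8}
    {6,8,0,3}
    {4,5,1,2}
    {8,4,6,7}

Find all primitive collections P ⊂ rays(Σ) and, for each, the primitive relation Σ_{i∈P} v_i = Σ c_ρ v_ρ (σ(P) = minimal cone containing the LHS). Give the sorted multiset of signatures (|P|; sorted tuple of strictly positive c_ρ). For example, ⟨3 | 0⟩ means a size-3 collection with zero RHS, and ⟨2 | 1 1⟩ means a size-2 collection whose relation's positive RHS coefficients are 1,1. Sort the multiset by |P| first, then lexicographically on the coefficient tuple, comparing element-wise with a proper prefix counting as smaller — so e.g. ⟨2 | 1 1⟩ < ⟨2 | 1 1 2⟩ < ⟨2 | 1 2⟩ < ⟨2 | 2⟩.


|primitive collections| = 8. Relations:

  P = {2,7}:  v_{2} + v_{7} = 0 — sig = ⟨2 | 0⟩
  P = {5,8}:  v_{5} + v_{8} = 0 — sig = ⟨2 | 0⟩
  P = {0,4}:  v_{0} + v_{4} = v_{5} — sig = ⟨2 | 1⟩
  P = {1,6}:  v_{1} + v_{6} = v_{4} — sig = ⟨2 | 1⟩
  P = {3,4}:  v_{3} + v_{4} = v_{7} — sig = ⟨2 | 1⟩
  P = {2,3}:  v_{2} + v_{3} = v_{0} + v_{8} — sig = ⟨2 | 1 1⟩
  P = {3,5}:  v_{3} + v_{5} = v_{0} + v_{7} — sig = ⟨2 | 1 1⟩
  P = {0,7,8}:  v_{0} + v_{7} + v_{8} = v_{3} — sig = ⟨3 | 1⟩

Hence PRS(X_Σ) =
    |P|=2: 7 collections, coeffs (), (), (1), (1), (1), (1,1), (1,1)
    |P|=3: 1 collection, coeffs (1)


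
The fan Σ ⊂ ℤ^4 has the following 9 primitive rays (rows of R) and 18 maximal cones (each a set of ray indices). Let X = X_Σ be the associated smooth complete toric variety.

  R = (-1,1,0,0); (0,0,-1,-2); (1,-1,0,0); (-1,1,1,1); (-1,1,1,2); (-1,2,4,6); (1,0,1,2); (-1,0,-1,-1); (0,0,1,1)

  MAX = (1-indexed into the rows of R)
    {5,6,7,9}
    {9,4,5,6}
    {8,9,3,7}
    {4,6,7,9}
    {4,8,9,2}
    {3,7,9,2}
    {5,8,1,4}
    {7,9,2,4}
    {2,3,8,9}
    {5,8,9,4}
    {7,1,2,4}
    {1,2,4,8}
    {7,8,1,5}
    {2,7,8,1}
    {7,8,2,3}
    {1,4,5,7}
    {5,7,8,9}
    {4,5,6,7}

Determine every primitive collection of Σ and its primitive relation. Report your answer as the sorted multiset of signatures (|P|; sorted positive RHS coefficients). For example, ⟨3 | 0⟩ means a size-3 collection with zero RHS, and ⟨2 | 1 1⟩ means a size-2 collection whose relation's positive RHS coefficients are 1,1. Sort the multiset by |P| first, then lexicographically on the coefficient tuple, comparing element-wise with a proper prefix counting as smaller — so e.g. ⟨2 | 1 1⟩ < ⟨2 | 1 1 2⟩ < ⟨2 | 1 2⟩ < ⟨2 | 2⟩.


The 12 primitive collections of Σ (r=9, n=4):

  P = {1,3}:  v_{1} + v_{3} = 0  so sig = ⟨2 | 0⟩
  P = {1,9}:  v_{1} + v_{9} = v_{4}  so sig = ⟨2 | 1⟩
  P = {2,5}:  v_{2} + v_{5} = v_{1}  so sig = ⟨2 | 1⟩
  P = {3,4}:  v_{3} + v_{4} = v_{9}  so sig = ⟨2 | 1⟩
  P = {3,5}:  v_{3} + v_{5} = v_{7} + v_{8} + v_{9}  so sig = ⟨2 | 1 1 1⟩
  P = {1,6}:  v_{1} + v_{6} = 2·v_{4} + v_{5} + v_{7}  so sig = ⟨2 | 1 1 2⟩
  P = {3,6}:  v_{3} + v_{6} = v_{5} + v_{7} + 2·v_{9}  so sig = ⟨2 | 1 1 2⟩
  P = {2,6}:  v_{2} + v_{6} = 2·v_{4} + v_{7}  so sig = ⟨2 | 1 2⟩
  P = {6,8}:  v_{6} + v_{8} = 2·v_{5} + v_{9}  so sig = ⟨2 | 1 2⟩
  P = {4,7,8}:  v_{4} + v_{7} + v_{8} = v_{5}  so sig = ⟨3 | 1⟩
  P = {2,7,8,9}:  v_{2} + v_{7} + v_{8} + v_{9} = 0  so sig = ⟨4 | 0⟩
  P = {4,5,7,9}:  v_{4} + v_{5} + v_{7} + v_{9} = v_{6}  so sig = ⟨4 | 1⟩

Sorted signature multiset PRS(X):
    |P|=2: 9 collections, coeffs (), (1), (1), (1), (1,1,1), (1,1,2), (1,1,2), (1,2), (1,2)
    |P|=3: 1 collection, coeffs (1)
    |P|=4: 2 collections, coeffs (), (1)


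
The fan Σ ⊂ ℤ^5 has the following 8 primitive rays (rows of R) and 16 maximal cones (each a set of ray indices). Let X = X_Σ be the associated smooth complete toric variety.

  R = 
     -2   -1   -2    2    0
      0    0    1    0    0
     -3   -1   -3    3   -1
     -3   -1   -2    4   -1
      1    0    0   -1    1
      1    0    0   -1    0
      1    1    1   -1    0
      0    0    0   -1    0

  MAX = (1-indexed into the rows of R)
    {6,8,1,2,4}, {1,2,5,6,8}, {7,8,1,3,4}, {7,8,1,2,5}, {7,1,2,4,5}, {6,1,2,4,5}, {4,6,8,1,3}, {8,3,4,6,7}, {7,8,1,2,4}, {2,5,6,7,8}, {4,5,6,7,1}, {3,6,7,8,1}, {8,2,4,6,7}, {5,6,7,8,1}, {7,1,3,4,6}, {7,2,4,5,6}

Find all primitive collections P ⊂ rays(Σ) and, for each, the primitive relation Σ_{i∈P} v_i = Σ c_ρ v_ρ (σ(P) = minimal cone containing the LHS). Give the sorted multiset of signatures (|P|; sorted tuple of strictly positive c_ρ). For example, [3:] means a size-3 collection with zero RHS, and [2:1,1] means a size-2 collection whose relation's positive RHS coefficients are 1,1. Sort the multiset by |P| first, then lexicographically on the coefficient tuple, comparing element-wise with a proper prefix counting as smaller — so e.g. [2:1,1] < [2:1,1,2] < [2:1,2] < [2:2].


5 collections generate NE(X_Σ); each relation:

  P = {2,3}:  v_{2} + v_{3} = v_{4} + v_{8}  ⟹  sig = [2:1,1]
  P = {3,5}:  v_{3} + v_{5} = 2·v_{1} + v_{6} + v_{7}  ⟹  sig = [2:1,1,2]
  P = {4,5,8}:  v_{4} + v_{5} + v_{8} = v_{1}  ⟹  sig = [3:1]
  P = {1,2,6,7}:  v_{1} + v_{2} + v_{6} + v_{7} = 0  ⟹  sig = [4:]
  P = {1,4,6,7,8}:  v_{1} + v_{4} + v_{6} + v_{7} + v_{8} = v_{3}  ⟹  sig = [5:1]

Signatures (|P|; sorted positive RHS coefficients), sorted:
[[2:1,1], [2:1,1,2], [3:1], [4:], [5:1]]


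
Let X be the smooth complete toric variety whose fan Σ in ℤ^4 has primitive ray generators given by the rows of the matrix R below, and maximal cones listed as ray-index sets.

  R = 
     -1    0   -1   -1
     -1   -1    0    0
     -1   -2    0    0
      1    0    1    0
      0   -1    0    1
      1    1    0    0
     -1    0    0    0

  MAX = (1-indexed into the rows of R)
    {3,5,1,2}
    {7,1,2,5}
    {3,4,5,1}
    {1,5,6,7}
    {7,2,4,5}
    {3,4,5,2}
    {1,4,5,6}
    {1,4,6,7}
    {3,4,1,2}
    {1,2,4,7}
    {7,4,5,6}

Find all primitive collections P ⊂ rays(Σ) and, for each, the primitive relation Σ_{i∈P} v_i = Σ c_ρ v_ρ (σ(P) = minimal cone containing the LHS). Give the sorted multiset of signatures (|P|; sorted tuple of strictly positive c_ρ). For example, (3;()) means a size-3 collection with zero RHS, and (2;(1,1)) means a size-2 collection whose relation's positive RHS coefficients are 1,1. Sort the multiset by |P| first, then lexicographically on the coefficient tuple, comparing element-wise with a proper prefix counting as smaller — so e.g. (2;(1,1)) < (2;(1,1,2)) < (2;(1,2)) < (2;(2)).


5 collections generate NE(X_Σ); each relation:

  {2,6}:  v_{2} + v_{6} = 0 — sig = (2;())
  {3,6}:  v_{3} + v_{6} = v_{1} + v_{4} + v_{5} — sig = (2;(1,1,1))
  {3,7}:  v_{3} + v_{7} = 2·v_{2} — sig = (2;(2))
  {1,2,4,5}:  v_{1} + v_{2} + v_{4} + v_{5} = v_{3} — sig = (4;(1))
  {1,4,5,7}:  v_{1} + v_{4} + v_{5} + v_{7} = v_{2} — sig = (4;(1))

Signatures (|P|; sorted positive RHS coefficients), sorted:
    |P|=2: 3 collections, coeffs (), (1,1,1), (2)
    |P|=4: 2 collections, coeffs (1), (1)


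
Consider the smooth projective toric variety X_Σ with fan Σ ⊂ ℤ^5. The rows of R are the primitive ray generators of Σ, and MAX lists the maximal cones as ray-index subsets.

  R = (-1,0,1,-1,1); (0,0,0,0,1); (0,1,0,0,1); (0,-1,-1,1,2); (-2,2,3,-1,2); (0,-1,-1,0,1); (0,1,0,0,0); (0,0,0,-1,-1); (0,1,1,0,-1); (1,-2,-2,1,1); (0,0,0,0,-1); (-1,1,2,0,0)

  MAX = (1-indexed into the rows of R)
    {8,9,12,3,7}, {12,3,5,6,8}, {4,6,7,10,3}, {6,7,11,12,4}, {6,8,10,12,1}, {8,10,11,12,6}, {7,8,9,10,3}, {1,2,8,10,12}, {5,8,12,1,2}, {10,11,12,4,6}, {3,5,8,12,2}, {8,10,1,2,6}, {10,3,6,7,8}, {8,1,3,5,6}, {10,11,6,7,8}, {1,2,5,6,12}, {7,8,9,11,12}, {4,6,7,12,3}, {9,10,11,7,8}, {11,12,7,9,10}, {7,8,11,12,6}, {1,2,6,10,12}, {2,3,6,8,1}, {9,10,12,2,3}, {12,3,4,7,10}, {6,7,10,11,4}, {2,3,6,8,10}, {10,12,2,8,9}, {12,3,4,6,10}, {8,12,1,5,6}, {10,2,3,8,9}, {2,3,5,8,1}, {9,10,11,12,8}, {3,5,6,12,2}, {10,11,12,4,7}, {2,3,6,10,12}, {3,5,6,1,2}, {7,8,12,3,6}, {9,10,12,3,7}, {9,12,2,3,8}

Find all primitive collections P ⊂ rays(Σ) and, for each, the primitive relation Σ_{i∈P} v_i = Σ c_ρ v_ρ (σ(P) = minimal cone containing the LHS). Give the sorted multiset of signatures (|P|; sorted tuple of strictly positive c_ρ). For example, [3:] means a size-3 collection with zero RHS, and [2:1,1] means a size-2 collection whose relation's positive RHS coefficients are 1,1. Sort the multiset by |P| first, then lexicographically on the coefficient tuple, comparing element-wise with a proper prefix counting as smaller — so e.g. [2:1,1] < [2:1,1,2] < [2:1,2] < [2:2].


Δ(Σ) — 12 vertices, 23 min non-faces:

  P = {2,11}:  v_{2} + v_{11} = 0  so sig = [2:]
  P = {6,9}:  v_{6} + v_{9} = 0  so sig = [2:]
  P = {2,7}:  v_{2} + v_{7} = v_{3}  so sig = [2:1]
  P = {3,11}:  v_{3} + v_{11} = v_{7}  so sig = [2:1]
  P = {4,8}:  v_{4} + v_{8} = v_{6}  so sig = [2:1]
  P = {1,9}:  v_{1} + v_{9} = v_{2} + v_{8} + v_{12}  so sig = [2:1,1,1]
  P = {1,11}:  v_{1} + v_{11} = v_{6} + v_{8} + v_{12}  so sig = [2:1,1,1]
  P = {4,9}:  v_{4} + v_{9} = v_{7} + v_{10} + v_{12}  so sig = [2:1,1,1]
  P = {1,7}:  v_{1} + v_{7} = v_{3} + v_{6} + v_{8} + v_{12}  so sig = [2:1,1,1,1]
  P = {2,4}:  v_{2} + v_{4} = v_{3} + v_{6} + v_{10} + v_{12}  so sig = [2:1,1,1,1]
  P = {5,9}:  v_{5} + v_{9} = v_{2} + v_{3} + v_{8} + 2·v_{12}  so sig = [2:1,1,1,2]
  P = {5,11}:  v_{5} + v_{11} = v_{3} + v_{6} + v_{8} + 2·v_{12}  so sig = [2:1,1,1,2]
  P = {1,4}:  v_{1} + v_{4} = v_{2} + 2·v_{6} + v_{12}  so sig = [2:1,1,2]
  P = {5,10}:  v_{5} + v_{10} = 2·v_{2} + v_{6} + v_{12}  so sig = [2:1,1,2]
  P = {4,5}:  v_{4} + v_{5} = v_{2} + v_{3} + 2·v_{6} + 2·v_{12}  so sig = [2:1,1,2,2]
  P = {5,7}:  v_{5} + v_{7} = 2·v_{3} + v_{6} + v_{8} + 2·v_{12}  so sig = [2:1,1,2,2]
  P = {1,3,12}:  v_{1} + v_{3} + v_{12} = v_{5}  so sig = [3:1]
  P = {1,3,10}:  v_{1} + v_{3} + v_{10} = 2·v_{2} + v_{6}  so sig = [3:1,2]
  P = {7,8,10,12}:  v_{7} + v_{8} + v_{10} + v_{12} = 0  so sig = [4:]
  P = {2,6,8,12}:  v_{2} + v_{6} + v_{8} + v_{12} = v_{1}  so sig = [4:1]
  P = {3,8,10,12}:  v_{3} + v_{8} + v_{10} + v_{12} = v_{2}  so sig = [4:1]
  P = {6,7,10,12}:  v_{6} + v_{7} + v_{10} + v_{12} = v_{4}  so sig = [4:1]
  P = {2,5,6,8}:  v_{2} + v_{5} + v_{6} + v_{8} = 2·v_{1} + v_{3}  so sig = [4:1,2]

Sorted signature multiset PRS(X):
{ [2:] ×2,  [2:1] ×3,  [2:1,1,1] ×3,  [2:1,1,1,1] ×2,  [2:1,1,1,2] ×2,  [2:1,1,2] ×2,  [2:1,1,2,2] ×2,  [3:1],  [3:1,2],  [4:],  [4:1] ×3,  [4:1,2] }


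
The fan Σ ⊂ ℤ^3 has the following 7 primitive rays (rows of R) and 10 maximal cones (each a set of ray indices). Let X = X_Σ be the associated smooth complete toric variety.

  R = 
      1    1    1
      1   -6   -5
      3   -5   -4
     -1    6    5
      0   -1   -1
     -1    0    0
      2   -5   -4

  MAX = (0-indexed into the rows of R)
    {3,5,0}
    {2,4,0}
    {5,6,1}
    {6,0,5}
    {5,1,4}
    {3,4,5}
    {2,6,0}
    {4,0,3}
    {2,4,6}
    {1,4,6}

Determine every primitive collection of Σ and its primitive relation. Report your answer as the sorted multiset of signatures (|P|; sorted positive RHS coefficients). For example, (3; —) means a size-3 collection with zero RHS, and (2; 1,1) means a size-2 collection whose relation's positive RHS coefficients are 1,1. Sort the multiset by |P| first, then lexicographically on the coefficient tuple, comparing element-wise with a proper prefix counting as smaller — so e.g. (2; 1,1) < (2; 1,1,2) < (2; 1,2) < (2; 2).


The 9 primitive collections of Σ (r=7, n=3):

  P={1,3}:  v_{1} + v_{3} = 0  ⇒ sig = (2; —)
  P={0,1}:  v_{0} + v_{1} = v_{6}  ⇒ sig = (2; 1)
  P={2,5}:  v_{2} + v_{5} = v_{6}  ⇒ sig = (2; 1)
  P={3,6}:  v_{3} + v_{6} = v_{0}  ⇒ sig = (2; 1)
  P={1,2}:  v_{1} + v_{2} = v_{4} + 2·v_{6}  ⇒ sig = (2; 1,2)
  P={2,3}:  v_{2} + v_{3} = 2·v_{0} + v_{4}  ⇒ sig = (2; 1,2)
  P={0,4,5}:  v_{0} + v_{4} + v_{5} = 0  ⇒ sig = (3; —)
  P={0,4,6}:  v_{0} + v_{4} + v_{6} = v_{2}  ⇒ sig = (3; 1)
  P={4,5,6}:  v_{4} + v_{5} + v_{6} = v_{1}  ⇒ sig = (3; 1)

so the primitive-relation signature multiset is
{ (2; —),  (2; 1) ×3,  (2; 1,2) ×2,  (3; —),  (3; 1) ×2 }
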